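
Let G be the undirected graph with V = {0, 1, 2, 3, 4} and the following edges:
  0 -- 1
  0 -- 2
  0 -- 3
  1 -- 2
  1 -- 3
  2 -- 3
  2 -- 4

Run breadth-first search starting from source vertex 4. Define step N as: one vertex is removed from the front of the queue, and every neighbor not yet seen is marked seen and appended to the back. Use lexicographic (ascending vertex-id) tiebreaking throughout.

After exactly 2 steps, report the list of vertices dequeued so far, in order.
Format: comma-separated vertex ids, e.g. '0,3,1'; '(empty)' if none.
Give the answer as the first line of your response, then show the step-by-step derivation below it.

4,2

step 1: dequeue 4; queue=[2]; order=4
step 2: dequeue 2; queue=[0,1,3]; order=4,2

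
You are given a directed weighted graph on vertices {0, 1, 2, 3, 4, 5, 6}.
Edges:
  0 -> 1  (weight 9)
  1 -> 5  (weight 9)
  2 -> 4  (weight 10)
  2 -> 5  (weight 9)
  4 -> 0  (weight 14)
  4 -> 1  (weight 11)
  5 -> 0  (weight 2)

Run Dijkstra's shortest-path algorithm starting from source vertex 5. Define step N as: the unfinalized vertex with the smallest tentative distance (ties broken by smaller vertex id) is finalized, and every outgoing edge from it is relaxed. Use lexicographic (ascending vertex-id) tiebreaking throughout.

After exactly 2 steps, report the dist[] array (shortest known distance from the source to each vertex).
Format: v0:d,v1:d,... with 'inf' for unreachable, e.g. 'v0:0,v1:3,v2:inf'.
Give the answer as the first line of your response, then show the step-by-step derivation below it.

v0:2,v1:11,v2:inf,v3:inf,v4:inf,v5:0,v6:inf

step 1: dist = v0:2,v1:inf,v2:inf,v3:inf,v4:inf,v5:0,v6:inf
step 2: dist = v0:2,v1:11,v2:inf,v3:inf,v4:inf,v5:0,v6:inf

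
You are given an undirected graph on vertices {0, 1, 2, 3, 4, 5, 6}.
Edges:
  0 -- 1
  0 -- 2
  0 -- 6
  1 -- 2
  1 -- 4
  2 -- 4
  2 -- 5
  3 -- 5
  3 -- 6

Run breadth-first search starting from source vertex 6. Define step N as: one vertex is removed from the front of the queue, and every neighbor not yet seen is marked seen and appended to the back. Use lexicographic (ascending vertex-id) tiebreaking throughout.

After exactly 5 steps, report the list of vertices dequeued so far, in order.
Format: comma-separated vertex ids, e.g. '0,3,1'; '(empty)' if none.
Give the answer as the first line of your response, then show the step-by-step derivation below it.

6,0,3,1,2

step 1: dequeue 6; queue=[0,3]; order=6
step 2: dequeue 0; queue=[3,1,2]; order=6,0
step 3: dequeue 3; queue=[1,2,5]; order=6,0,3
step 4: dequeue 1; queue=[2,5,4]; order=6,0,3,1
step 5: dequeue 2; queue=[5,4]; order=6,0,3,1,2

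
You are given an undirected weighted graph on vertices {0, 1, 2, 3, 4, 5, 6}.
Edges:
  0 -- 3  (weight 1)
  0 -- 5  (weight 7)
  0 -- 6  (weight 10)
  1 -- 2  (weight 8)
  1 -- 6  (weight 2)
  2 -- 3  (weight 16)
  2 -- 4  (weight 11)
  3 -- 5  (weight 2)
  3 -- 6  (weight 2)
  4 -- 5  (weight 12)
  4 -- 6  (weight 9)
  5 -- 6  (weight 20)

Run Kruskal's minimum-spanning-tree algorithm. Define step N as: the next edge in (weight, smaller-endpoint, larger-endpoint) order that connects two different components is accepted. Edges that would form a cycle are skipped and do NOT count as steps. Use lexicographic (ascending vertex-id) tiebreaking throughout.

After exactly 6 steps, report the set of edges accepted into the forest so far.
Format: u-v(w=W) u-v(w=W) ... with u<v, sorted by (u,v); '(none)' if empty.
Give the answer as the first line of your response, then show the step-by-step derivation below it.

0-3(w=1) 1-2(w=8) 1-6(w=2) 3-5(w=2) 3-6(w=2) 4-6(w=9)

step 1: add edge 0-3 (w=1); MST = {0-3(w=1)}
step 2: add edge 1-6 (w=2); MST = {0-3(w=1) 1-6(w=2)}
step 3: add edge 3-5 (w=2); MST = {0-3(w=1) 1-6(w=2) 3-5(w=2)}
step 4: add edge 3-6 (w=2); MST = {0-3(w=1) 1-6(w=2) 3-5(w=2) 3-6(w=2)}
step 5: add edge 1-2 (w=8); MST = {0-3(w=1) 1-2(w=8) 1-6(w=2) 3-5(w=2) 3-6(w=2)}
step 6: add edge 4-6 (w=9); MST = {0-3(w=1) 1-2(w=8) 1-6(w=2) 3-5(w=2) 3-6(w=2) 4-6(w=9)}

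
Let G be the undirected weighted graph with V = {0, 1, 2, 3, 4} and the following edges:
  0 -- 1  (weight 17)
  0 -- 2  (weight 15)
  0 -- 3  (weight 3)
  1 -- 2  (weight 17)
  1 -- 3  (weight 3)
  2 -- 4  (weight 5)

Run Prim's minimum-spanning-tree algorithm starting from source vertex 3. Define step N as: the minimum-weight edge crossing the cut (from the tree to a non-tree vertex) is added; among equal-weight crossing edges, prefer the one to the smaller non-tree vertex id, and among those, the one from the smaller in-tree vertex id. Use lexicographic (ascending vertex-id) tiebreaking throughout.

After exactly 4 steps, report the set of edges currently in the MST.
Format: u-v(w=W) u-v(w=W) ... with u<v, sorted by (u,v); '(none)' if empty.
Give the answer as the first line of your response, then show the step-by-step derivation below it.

0-2(w=15) 0-3(w=3) 1-3(w=3) 2-4(w=5)

step 1: add edge 0-3 (w=3); MST = {0-3(w=3)}
step 2: add edge 1-3 (w=3); MST = {0-3(w=3) 1-3(w=3)}
step 3: add edge 0-2 (w=15); MST = {0-2(w=15) 0-3(w=3) 1-3(w=3)}
step 4: add edge 2-4 (w=5); MST = {0-2(w=15) 0-3(w=3) 1-3(w=3) 2-4(w=5)}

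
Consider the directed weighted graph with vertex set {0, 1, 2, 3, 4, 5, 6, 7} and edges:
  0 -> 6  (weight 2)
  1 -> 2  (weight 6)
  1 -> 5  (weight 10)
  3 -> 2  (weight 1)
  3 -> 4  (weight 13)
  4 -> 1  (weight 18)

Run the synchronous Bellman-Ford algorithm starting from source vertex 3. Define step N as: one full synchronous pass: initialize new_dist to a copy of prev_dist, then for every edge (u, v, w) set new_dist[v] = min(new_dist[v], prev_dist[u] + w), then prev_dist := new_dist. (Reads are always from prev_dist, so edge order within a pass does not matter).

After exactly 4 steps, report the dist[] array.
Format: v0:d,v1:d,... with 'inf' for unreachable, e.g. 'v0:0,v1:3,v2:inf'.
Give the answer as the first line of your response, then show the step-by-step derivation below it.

v0:inf,v1:31,v2:1,v3:0,v4:13,v5:41,v6:inf,v7:inf

step 1: dist = v0:inf,v1:inf,v2:1,v3:0,v4:13,v5:inf,v6:inf,v7:inf
step 2: dist = v0:inf,v1:31,v2:1,v3:0,v4:13,v5:inf,v6:inf,v7:inf
step 3: dist = v0:inf,v1:31,v2:1,v3:0,v4:13,v5:41,v6:inf,v7:inf
step 4: dist = v0:inf,v1:31,v2:1,v3:0,v4:13,v5:41,v6:inf,v7:inf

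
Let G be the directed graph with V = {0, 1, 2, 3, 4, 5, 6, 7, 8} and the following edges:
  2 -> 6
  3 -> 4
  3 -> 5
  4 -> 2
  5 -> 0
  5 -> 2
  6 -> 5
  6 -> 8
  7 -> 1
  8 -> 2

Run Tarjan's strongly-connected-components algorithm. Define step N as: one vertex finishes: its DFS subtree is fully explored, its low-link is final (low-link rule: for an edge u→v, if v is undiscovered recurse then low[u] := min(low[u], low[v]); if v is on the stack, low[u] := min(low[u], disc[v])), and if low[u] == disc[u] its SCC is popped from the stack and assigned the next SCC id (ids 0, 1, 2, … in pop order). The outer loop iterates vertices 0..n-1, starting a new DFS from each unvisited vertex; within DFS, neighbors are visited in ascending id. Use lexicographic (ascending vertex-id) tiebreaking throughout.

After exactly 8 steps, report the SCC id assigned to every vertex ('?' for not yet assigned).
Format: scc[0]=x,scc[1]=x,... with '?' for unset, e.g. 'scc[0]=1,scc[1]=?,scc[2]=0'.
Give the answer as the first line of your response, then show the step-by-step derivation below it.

scc[0]=0,scc[1]=1,scc[2]=2,scc[3]=4,scc[4]=3,scc[5]=2,scc[6]=2,scc[7]=?,scc[8]=2

step 1: low=(low[0]=0,low[1]=?,low[2]=?,low[3]=?,low[4]=?,low[5]=?,low[6]=?,low[7]=?,low[8]=?); scc=(scc[0]=0,scc[1]=?,scc[2]=?,scc[3]=?,scc[4]=?,scc[5]=?,scc[6]=?,scc[7]=?,scc[8]=?)
step 2: low=(low[0]=0,low[1]=1,low[2]=?,low[3]=?,low[4]=?,low[5]=?,low[6]=?,low[7]=?,low[8]=?); scc=(scc[0]=0,scc[1]=1,scc[2]=?,scc[3]=?,scc[4]=?,scc[5]=?,scc[6]=?,scc[7]=?,scc[8]=?)
step 3: low=(low[0]=0,low[1]=1,low[2]=2,low[3]=?,low[4]=?,low[5]=2,low[6]=3,low[7]=?,low[8]=?); scc=(scc[0]=0,scc[1]=1,scc[2]=?,scc[3]=?,scc[4]=?,scc[5]=?,scc[6]=?,scc[7]=?,scc[8]=?)
step 4: low=(low[0]=0,low[1]=1,low[2]=2,low[3]=?,low[4]=?,low[5]=2,low[6]=2,low[7]=?,low[8]=2); scc=(scc[0]=0,scc[1]=1,scc[2]=?,scc[3]=?,scc[4]=?,scc[5]=?,scc[6]=?,scc[7]=?,scc[8]=?)
step 5: low=(low[0]=0,low[1]=1,low[2]=2,low[3]=?,low[4]=?,low[5]=2,low[6]=2,low[7]=?,low[8]=2); scc=(scc[0]=0,scc[1]=1,scc[2]=?,scc[3]=?,scc[4]=?,scc[5]=?,scc[6]=?,scc[7]=?,scc[8]=?)
step 6: low=(low[0]=0,low[1]=1,low[2]=2,low[3]=?,low[4]=?,low[5]=2,low[6]=2,low[7]=?,low[8]=2); scc=(scc[0]=0,scc[1]=1,scc[2]=2,scc[3]=?,scc[4]=?,scc[5]=2,scc[6]=2,scc[7]=?,scc[8]=2)
step 7: low=(low[0]=0,low[1]=1,low[2]=2,low[3]=6,low[4]=7,low[5]=2,low[6]=2,low[7]=?,low[8]=2); scc=(scc[0]=0,scc[1]=1,scc[2]=2,scc[3]=?,scc[4]=3,scc[5]=2,scc[6]=2,scc[7]=?,scc[8]=2)
step 8: low=(low[0]=0,low[1]=1,low[2]=2,low[3]=6,low[4]=7,low[5]=2,low[6]=2,low[7]=?,low[8]=2); scc=(scc[0]=0,scc[1]=1,scc[2]=2,scc[3]=4,scc[4]=3,scc[5]=2,scc[6]=2,scc[7]=?,scc[8]=2)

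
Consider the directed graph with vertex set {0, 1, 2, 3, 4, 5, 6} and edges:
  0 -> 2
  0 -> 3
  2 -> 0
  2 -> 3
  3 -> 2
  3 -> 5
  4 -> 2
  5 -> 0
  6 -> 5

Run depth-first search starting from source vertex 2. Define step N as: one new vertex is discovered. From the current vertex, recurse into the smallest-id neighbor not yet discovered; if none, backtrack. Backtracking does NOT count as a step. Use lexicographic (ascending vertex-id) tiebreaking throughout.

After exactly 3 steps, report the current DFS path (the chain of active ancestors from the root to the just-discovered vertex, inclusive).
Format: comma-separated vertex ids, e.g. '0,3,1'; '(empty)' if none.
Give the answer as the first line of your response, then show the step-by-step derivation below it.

2,0,3

step 1: discover 2; path=2; order=2
step 2: discover 0; path=2>0; order=2,0
step 3: discover 3; path=2>0>3; order=2,0,3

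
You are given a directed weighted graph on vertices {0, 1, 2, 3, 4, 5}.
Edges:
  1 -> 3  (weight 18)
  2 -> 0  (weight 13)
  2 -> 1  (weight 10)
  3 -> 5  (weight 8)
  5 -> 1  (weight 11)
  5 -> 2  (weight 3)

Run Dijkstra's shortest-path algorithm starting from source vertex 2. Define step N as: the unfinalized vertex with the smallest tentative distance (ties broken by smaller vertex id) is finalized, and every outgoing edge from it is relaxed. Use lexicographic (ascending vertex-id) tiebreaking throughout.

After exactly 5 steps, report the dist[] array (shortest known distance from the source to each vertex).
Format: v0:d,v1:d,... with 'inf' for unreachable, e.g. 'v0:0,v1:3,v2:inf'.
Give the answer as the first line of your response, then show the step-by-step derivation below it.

v0:13,v1:10,v2:0,v3:28,v4:inf,v5:36

step 1: dist = v0:13,v1:10,v2:0,v3:inf,v4:inf,v5:inf
step 2: dist = v0:13,v1:10,v2:0,v3:28,v4:inf,v5:inf
step 3: dist = v0:13,v1:10,v2:0,v3:28,v4:inf,v5:inf
step 4: dist = v0:13,v1:10,v2:0,v3:28,v4:inf,v5:36
step 5: dist = v0:13,v1:10,v2:0,v3:28,v4:inf,v5:36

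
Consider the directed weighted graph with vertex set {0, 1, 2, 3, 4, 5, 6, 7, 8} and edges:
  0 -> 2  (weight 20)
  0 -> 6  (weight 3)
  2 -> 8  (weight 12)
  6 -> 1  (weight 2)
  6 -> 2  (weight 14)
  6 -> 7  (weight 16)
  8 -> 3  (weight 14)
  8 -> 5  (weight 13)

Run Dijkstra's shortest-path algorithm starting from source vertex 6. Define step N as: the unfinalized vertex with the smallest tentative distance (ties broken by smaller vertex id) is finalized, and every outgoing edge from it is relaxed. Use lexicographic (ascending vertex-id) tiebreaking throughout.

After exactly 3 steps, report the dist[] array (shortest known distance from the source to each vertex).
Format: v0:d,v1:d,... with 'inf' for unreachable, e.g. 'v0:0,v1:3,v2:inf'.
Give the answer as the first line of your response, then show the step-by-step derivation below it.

v0:inf,v1:2,v2:14,v3:inf,v4:inf,v5:inf,v6:0,v7:16,v8:26

step 1: dist = v0:inf,v1:2,v2:14,v3:inf,v4:inf,v5:inf,v6:0,v7:16,v8:inf
step 2: dist = v0:inf,v1:2,v2:14,v3:inf,v4:inf,v5:inf,v6:0,v7:16,v8:inf
step 3: dist = v0:inf,v1:2,v2:14,v3:inf,v4:inf,v5:inf,v6:0,v7:16,v8:26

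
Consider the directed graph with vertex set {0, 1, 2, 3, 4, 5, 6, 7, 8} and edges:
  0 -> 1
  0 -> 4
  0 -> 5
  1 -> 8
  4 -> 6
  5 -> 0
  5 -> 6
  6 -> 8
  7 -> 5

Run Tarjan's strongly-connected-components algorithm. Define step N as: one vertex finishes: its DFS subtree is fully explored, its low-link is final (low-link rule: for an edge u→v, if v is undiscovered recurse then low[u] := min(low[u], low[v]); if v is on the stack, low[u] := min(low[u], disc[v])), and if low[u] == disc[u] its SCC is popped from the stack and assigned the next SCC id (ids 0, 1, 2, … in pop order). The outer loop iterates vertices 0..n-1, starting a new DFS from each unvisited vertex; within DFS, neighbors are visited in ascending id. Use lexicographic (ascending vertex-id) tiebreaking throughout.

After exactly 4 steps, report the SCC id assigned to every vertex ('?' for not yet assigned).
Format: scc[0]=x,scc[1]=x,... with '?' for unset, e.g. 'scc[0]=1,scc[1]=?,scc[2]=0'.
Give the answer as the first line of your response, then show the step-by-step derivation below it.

scc[0]=?,scc[1]=1,scc[2]=?,scc[3]=?,scc[4]=3,scc[5]=?,scc[6]=2,scc[7]=?,scc[8]=0

step 1: low=(low[0]=0,low[1]=1,low[2]=?,low[3]=?,low[4]=?,low[5]=?,low[6]=?,low[7]=?,low[8]=2); scc=(scc[0]=?,scc[1]=?,scc[2]=?,scc[3]=?,scc[4]=?,scc[5]=?,scc[6]=?,scc[7]=?,scc[8]=0)
step 2: low=(low[0]=0,low[1]=1,low[2]=?,low[3]=?,low[4]=?,low[5]=?,low[6]=?,low[7]=?,low[8]=2); scc=(scc[0]=?,scc[1]=1,scc[2]=?,scc[3]=?,scc[4]=?,scc[5]=?,scc[6]=?,scc[7]=?,scc[8]=0)
step 3: low=(low[0]=0,low[1]=1,low[2]=?,low[3]=?,low[4]=3,low[5]=?,low[6]=4,low[7]=?,low[8]=2); scc=(scc[0]=?,scc[1]=1,scc[2]=?,scc[3]=?,scc[4]=?,scc[5]=?,scc[6]=2,scc[7]=?,scc[8]=0)
step 4: low=(low[0]=0,low[1]=1,low[2]=?,low[3]=?,low[4]=3,low[5]=?,low[6]=4,low[7]=?,low[8]=2); scc=(scc[0]=?,scc[1]=1,scc[2]=?,scc[3]=?,scc[4]=3,scc[5]=?,scc[6]=2,scc[7]=?,scc[8]=0)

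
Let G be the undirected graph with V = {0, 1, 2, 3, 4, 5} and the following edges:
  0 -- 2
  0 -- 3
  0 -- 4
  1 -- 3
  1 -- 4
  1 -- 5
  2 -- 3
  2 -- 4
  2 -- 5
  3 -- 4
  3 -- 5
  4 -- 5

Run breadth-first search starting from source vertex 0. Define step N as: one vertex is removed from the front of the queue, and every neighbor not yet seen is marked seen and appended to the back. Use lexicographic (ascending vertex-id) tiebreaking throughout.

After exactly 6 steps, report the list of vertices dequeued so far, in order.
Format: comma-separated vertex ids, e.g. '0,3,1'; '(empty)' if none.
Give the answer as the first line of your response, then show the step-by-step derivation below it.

0,2,3,4,5,1

step 1: dequeue 0; queue=[2,3,4]; order=0
step 2: dequeue 2; queue=[3,4,5]; order=0,2
step 3: dequeue 3; queue=[4,5,1]; order=0,2,3
step 4: dequeue 4; queue=[5,1]; order=0,2,3,4
step 5: dequeue 5; queue=[1]; order=0,2,3,4,5
step 6: dequeue 1; queue=[(empty)]; order=0,2,3,4,5,1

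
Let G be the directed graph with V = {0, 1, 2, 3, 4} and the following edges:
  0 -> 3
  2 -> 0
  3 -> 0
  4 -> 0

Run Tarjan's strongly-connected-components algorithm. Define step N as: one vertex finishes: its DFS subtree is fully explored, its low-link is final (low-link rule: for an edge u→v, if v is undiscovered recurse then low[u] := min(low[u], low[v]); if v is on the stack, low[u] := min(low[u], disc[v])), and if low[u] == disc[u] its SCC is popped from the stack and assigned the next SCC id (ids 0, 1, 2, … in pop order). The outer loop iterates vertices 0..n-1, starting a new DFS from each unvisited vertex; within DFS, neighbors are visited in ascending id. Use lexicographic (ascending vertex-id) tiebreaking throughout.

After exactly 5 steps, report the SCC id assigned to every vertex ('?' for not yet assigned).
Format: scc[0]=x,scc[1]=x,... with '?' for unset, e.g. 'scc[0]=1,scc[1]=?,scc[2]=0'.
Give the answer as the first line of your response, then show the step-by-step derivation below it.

scc[0]=0,scc[1]=1,scc[2]=2,scc[3]=0,scc[4]=3

step 1: low=(low[0]=0,low[1]=?,low[2]=?,low[3]=0,low[4]=?); scc=(scc[0]=?,scc[1]=?,scc[2]=?,scc[3]=?,scc[4]=?)
step 2: low=(low[0]=0,low[1]=?,low[2]=?,low[3]=0,low[4]=?); scc=(scc[0]=0,scc[1]=?,scc[2]=?,scc[3]=0,scc[4]=?)
step 3: low=(low[0]=0,low[1]=2,low[2]=?,low[3]=0,low[4]=?); scc=(scc[0]=0,scc[1]=1,scc[2]=?,scc[3]=0,scc[4]=?)
step 4: low=(low[0]=0,low[1]=2,low[2]=3,low[3]=0,low[4]=?); scc=(scc[0]=0,scc[1]=1,scc[2]=2,scc[3]=0,scc[4]=?)
step 5: low=(low[0]=0,low[1]=2,low[2]=3,low[3]=0,low[4]=4); scc=(scc[0]=0,scc[1]=1,scc[2]=2,scc[3]=0,scc[4]=3)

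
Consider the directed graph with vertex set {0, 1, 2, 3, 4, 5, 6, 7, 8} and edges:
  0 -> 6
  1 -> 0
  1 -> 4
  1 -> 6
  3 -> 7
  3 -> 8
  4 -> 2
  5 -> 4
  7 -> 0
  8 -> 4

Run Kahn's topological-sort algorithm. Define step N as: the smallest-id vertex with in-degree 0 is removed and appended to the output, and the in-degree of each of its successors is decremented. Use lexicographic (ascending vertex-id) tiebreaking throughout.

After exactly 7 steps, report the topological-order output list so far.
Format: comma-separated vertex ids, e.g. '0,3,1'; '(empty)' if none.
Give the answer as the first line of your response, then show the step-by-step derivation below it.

1,3,5,7,0,6,8

step 1: output 1; order=[1]; indeg=(1,0,1,0,2,0,1,1,1)
step 2: output 3; order=[1,3]; indeg=(1,0,1,0,2,0,1,0,0)
step 3: output 5; order=[1,3,5]; indeg=(1,0,1,0,1,0,1,0,0)
step 4: output 7; order=[1,3,5,7]; indeg=(0,0,1,0,1,0,1,0,0)
step 5: output 0; order=[1,3,5,7,0]; indeg=(0,0,1,0,1,0,0,0,0)
step 6: output 6; order=[1,3,5,7,0,6]; indeg=(0,0,1,0,1,0,0,0,0)
step 7: output 8; order=[1,3,5,7,0,6,8]; indeg=(0,0,1,0,0,0,0,0,0)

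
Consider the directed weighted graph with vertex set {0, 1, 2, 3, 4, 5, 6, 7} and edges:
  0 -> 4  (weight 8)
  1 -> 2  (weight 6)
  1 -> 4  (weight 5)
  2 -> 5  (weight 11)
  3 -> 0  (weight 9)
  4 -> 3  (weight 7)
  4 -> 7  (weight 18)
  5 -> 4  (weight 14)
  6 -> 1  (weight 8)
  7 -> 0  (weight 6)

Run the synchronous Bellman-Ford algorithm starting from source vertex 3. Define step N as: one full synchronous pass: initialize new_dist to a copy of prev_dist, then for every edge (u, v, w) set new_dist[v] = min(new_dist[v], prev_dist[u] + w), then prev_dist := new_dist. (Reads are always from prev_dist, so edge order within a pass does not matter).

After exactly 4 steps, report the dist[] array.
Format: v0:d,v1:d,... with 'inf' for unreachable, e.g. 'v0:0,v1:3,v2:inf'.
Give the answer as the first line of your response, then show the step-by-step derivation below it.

v0:9,v1:inf,v2:inf,v3:0,v4:17,v5:inf,v6:inf,v7:35

step 1: dist = v0:9,v1:inf,v2:inf,v3:0,v4:inf,v5:inf,v6:inf,v7:inf
step 2: dist = v0:9,v1:inf,v2:inf,v3:0,v4:17,v5:inf,v6:inf,v7:inf
step 3: dist = v0:9,v1:inf,v2:inf,v3:0,v4:17,v5:inf,v6:inf,v7:35
step 4: dist = v0:9,v1:inf,v2:inf,v3:0,v4:17,v5:inf,v6:inf,v7:35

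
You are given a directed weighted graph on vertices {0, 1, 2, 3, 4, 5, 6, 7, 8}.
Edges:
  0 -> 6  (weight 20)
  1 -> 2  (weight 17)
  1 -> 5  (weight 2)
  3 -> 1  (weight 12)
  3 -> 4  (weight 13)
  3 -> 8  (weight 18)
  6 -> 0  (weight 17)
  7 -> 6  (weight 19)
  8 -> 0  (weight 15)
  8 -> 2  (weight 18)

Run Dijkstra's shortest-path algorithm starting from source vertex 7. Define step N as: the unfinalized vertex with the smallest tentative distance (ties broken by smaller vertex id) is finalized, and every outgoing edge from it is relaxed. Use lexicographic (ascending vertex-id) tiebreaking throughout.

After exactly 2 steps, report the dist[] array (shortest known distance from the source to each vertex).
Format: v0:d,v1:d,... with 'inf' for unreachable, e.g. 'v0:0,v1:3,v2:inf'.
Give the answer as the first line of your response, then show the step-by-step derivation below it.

v0:36,v1:inf,v2:inf,v3:inf,v4:inf,v5:inf,v6:19,v7:0,v8:inf

step 1: dist = v0:inf,v1:inf,v2:inf,v3:inf,v4:inf,v5:inf,v6:19,v7:0,v8:inf
step 2: dist = v0:36,v1:inf,v2:inf,v3:inf,v4:inf,v5:inf,v6:19,v7:0,v8:inf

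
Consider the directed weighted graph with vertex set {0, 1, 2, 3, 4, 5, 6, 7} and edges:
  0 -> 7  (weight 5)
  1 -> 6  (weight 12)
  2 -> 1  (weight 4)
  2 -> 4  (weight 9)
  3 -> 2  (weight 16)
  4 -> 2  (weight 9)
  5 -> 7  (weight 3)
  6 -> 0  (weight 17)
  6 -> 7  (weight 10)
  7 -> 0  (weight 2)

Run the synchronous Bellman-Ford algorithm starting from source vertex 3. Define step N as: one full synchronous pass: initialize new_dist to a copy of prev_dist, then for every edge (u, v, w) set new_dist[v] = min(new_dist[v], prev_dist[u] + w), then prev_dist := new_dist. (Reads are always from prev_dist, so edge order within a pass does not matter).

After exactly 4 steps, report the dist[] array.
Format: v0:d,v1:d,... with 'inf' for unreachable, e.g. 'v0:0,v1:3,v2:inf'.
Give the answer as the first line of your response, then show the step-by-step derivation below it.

v0:49,v1:20,v2:16,v3:0,v4:25,v5:inf,v6:32,v7:42

step 1: dist = v0:inf,v1:inf,v2:16,v3:0,v4:inf,v5:inf,v6:inf,v7:inf
step 2: dist = v0:inf,v1:20,v2:16,v3:0,v4:25,v5:inf,v6:inf,v7:inf
step 3: dist = v0:inf,v1:20,v2:16,v3:0,v4:25,v5:inf,v6:32,v7:inf
step 4: dist = v0:49,v1:20,v2:16,v3:0,v4:25,v5:inf,v6:32,v7:42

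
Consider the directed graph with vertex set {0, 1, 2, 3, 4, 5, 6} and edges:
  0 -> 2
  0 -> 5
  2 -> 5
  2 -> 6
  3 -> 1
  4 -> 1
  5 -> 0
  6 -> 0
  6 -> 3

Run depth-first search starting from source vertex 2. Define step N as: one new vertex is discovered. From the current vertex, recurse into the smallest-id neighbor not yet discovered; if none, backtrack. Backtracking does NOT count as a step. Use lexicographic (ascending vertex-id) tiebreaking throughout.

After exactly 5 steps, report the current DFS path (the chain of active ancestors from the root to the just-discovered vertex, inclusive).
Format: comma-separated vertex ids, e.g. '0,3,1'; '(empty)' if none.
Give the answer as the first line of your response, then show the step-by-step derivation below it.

2,6,3

step 1: discover 2; path=2; order=2
step 2: discover 5; path=2>5; order=2,5
step 3: discover 0; path=2>5>0; order=2,5,0
step 4: discover 6; path=2>6; order=2,5,0,6
step 5: discover 3; path=2>6>3; order=2,5,0,6,3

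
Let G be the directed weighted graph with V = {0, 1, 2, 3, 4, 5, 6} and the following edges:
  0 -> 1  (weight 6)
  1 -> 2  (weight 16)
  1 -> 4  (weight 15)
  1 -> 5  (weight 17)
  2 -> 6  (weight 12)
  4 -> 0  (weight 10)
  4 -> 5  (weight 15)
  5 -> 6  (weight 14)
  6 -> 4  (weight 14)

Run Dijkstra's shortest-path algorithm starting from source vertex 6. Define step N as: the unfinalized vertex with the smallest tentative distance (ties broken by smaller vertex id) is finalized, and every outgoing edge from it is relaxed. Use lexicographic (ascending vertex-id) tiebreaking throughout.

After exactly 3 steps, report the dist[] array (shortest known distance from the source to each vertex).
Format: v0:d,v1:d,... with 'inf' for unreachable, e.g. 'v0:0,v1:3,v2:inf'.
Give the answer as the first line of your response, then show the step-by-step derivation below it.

v0:24,v1:30,v2:inf,v3:inf,v4:14,v5:29,v6:0

step 1: dist = v0:inf,v1:inf,v2:inf,v3:inf,v4:14,v5:inf,v6:0
step 2: dist = v0:24,v1:inf,v2:inf,v3:inf,v4:14,v5:29,v6:0
step 3: dist = v0:24,v1:30,v2:inf,v3:inf,v4:14,v5:29,v6:0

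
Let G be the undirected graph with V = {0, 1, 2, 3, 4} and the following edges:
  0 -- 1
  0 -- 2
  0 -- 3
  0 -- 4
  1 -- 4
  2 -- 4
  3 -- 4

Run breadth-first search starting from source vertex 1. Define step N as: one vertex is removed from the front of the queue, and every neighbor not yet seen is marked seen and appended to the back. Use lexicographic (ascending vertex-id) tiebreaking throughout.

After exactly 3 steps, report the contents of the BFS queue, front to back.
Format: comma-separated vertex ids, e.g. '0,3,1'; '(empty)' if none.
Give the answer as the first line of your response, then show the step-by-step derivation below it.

2,3

step 1: dequeue 1; queue=[0,4]; order=1
step 2: dequeue 0; queue=[4,2,3]; order=1,0
step 3: dequeue 4; queue=[2,3]; order=1,0,4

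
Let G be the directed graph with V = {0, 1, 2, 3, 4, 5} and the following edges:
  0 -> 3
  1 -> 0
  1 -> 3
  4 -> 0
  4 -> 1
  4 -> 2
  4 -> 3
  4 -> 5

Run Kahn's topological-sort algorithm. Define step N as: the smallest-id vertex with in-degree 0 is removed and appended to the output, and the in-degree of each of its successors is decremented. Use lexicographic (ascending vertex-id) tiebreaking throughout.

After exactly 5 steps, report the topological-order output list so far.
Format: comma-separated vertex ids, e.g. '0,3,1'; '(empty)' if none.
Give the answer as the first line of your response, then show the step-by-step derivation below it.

4,1,0,2,3

step 1: output 4; order=[4]; indeg=(1,0,0,2,0,0)
step 2: output 1; order=[4,1]; indeg=(0,0,0,1,0,0)
step 3: output 0; order=[4,1,0]; indeg=(0,0,0,0,0,0)
step 4: output 2; order=[4,1,0,2]; indeg=(0,0,0,0,0,0)
step 5: output 3; order=[4,1,0,2,3]; indeg=(0,0,0,0,0,0)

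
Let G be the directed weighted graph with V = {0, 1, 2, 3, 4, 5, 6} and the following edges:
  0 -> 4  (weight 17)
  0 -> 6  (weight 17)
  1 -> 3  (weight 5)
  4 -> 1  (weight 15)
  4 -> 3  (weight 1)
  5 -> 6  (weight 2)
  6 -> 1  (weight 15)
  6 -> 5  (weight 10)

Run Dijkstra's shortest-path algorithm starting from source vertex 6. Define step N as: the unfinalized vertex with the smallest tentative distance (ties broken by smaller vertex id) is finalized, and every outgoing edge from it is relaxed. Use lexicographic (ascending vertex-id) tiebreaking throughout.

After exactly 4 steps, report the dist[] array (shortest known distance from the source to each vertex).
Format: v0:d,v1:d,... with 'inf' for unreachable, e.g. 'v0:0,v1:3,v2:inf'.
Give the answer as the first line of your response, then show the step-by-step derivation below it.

v0:inf,v1:15,v2:inf,v3:20,v4:inf,v5:10,v6:0

step 1: dist = v0:inf,v1:15,v2:inf,v3:inf,v4:inf,v5:10,v6:0
step 2: dist = v0:inf,v1:15,v2:inf,v3:inf,v4:inf,v5:10,v6:0
step 3: dist = v0:inf,v1:15,v2:inf,v3:20,v4:inf,v5:10,v6:0
step 4: dist = v0:inf,v1:15,v2:inf,v3:20,v4:inf,v5:10,v6:0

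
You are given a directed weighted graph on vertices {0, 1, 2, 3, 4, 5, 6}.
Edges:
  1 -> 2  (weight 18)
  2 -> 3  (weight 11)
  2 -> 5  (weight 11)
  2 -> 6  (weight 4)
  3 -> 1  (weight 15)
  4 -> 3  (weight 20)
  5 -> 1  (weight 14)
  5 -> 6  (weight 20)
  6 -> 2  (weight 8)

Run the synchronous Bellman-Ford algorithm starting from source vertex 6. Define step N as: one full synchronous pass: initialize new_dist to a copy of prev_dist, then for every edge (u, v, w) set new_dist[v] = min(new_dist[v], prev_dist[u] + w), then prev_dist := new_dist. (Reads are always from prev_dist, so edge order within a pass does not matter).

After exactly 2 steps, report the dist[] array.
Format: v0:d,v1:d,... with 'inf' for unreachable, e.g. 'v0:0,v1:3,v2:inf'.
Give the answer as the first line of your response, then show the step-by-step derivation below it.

v0:inf,v1:inf,v2:8,v3:19,v4:inf,v5:19,v6:0

step 1: dist = v0:inf,v1:inf,v2:8,v3:inf,v4:inf,v5:inf,v6:0
step 2: dist = v0:inf,v1:inf,v2:8,v3:19,v4:inf,v5:19,v6:0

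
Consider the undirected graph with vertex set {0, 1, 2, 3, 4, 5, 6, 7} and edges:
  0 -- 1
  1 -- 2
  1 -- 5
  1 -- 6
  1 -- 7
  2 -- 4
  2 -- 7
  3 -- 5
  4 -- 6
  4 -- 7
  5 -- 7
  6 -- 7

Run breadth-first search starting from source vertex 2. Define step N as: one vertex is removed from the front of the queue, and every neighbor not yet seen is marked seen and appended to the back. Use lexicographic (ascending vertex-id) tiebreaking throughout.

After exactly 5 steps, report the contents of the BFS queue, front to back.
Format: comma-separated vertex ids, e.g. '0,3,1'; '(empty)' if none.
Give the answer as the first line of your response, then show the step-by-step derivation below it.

5,6

step 1: dequeue 2; queue=[1,4,7]; order=2
step 2: dequeue 1; queue=[4,7,0,5,6]; order=2,1
step 3: dequeue 4; queue=[7,0,5,6]; order=2,1,4
step 4: dequeue 7; queue=[0,5,6]; order=2,1,4,7
step 5: dequeue 0; queue=[5,6]; order=2,1,4,7,0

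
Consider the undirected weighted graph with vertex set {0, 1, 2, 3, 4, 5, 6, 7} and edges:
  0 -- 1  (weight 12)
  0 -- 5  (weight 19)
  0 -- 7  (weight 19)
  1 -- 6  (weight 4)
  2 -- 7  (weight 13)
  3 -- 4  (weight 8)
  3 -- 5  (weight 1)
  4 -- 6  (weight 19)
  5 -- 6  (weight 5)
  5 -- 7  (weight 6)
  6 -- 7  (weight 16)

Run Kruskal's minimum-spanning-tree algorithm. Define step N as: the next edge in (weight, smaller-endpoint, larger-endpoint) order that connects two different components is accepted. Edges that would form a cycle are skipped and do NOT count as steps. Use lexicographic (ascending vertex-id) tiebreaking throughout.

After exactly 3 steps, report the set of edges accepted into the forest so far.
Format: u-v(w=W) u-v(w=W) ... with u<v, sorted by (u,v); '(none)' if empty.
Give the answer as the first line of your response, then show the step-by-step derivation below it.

1-6(w=4) 3-5(w=1) 5-6(w=5)

step 1: add edge 3-5 (w=1); MST = {3-5(w=1)}
step 2: add edge 1-6 (w=4); MST = {1-6(w=4) 3-5(w=1)}
step 3: add edge 5-6 (w=5); MST = {1-6(w=4) 3-5(w=1) 5-6(w=5)}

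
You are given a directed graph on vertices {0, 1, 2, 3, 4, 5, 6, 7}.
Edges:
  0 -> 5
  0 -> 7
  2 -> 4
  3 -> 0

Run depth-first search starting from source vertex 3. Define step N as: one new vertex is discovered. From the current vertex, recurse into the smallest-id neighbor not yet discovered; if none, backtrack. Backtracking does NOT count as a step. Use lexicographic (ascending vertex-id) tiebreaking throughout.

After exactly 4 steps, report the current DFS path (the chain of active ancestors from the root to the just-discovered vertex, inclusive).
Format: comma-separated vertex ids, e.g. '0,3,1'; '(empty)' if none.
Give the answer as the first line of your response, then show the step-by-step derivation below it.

3,0,7

step 1: discover 3; path=3; order=3
step 2: discover 0; path=3>0; order=3,0
step 3: discover 5; path=3>0>5; order=3,0,5
step 4: discover 7; path=3>0>7; order=3,0,5,7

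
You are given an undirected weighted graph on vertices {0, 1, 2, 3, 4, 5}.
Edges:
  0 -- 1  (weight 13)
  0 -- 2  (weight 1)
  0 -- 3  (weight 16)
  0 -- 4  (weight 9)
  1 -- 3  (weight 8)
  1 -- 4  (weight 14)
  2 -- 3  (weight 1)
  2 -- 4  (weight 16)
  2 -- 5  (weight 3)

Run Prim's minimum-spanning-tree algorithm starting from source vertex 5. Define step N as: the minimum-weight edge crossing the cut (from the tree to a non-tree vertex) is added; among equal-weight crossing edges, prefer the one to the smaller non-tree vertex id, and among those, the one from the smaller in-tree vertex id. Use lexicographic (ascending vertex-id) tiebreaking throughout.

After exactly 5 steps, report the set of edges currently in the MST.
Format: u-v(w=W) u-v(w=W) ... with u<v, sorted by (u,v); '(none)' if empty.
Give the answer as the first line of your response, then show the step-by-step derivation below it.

0-2(w=1) 0-4(w=9) 1-3(w=8) 2-3(w=1) 2-5(w=3)

step 1: add edge 2-5 (w=3); MST = {2-5(w=3)}
step 2: add edge 0-2 (w=1); MST = {0-2(w=1) 2-5(w=3)}
step 3: add edge 2-3 (w=1); MST = {0-2(w=1) 2-3(w=1) 2-5(w=3)}
step 4: add edge 1-3 (w=8); MST = {0-2(w=1) 1-3(w=8) 2-3(w=1) 2-5(w=3)}
step 5: add edge 0-4 (w=9); MST = {0-2(w=1) 0-4(w=9) 1-3(w=8) 2-3(w=1) 2-5(w=3)}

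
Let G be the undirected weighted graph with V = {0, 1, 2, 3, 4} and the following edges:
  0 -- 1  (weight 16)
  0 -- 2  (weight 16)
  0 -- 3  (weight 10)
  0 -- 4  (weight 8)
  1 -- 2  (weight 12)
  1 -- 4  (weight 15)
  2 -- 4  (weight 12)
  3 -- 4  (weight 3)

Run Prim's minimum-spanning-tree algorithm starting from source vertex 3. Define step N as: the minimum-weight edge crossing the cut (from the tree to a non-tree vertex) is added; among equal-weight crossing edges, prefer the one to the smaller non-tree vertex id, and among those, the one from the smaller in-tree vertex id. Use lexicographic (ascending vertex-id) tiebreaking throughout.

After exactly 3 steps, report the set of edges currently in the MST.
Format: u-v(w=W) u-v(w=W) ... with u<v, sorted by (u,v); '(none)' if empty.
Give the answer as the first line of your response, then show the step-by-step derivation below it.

0-4(w=8) 2-4(w=12) 3-4(w=3)

step 1: add edge 3-4 (w=3); MST = {3-4(w=3)}
step 2: add edge 0-4 (w=8); MST = {0-4(w=8) 3-4(w=3)}
step 3: add edge 2-4 (w=12); MST = {0-4(w=8) 2-4(w=12) 3-4(w=3)}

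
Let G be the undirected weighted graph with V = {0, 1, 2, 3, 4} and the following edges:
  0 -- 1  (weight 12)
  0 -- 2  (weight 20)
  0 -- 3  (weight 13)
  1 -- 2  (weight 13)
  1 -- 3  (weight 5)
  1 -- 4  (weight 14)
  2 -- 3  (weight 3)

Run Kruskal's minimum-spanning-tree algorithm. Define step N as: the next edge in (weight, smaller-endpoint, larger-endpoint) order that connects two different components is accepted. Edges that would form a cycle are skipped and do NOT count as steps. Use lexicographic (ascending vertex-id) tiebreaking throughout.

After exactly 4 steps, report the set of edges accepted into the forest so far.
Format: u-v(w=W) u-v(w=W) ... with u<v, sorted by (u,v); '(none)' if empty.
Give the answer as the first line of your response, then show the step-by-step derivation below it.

0-1(w=12) 1-3(w=5) 1-4(w=14) 2-3(w=3)

step 1: add edge 2-3 (w=3); MST = {2-3(w=3)}
step 2: add edge 1-3 (w=5); MST = {1-3(w=5) 2-3(w=3)}
step 3: add edge 0-1 (w=12); MST = {0-1(w=12) 1-3(w=5) 2-3(w=3)}
step 4: add edge 1-4 (w=14); MST = {0-1(w=12) 1-3(w=5) 1-4(w=14) 2-3(w=3)}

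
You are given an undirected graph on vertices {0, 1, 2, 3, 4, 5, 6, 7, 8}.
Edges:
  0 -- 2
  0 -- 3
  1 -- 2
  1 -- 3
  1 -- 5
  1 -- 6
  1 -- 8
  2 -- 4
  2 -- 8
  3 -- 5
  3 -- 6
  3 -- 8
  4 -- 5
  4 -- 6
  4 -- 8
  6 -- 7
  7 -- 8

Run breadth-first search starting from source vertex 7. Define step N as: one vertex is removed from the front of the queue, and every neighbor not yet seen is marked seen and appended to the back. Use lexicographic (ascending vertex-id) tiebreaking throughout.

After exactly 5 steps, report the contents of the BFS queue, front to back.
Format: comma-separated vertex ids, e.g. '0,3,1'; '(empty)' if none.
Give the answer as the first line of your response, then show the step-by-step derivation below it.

4,2,5,0

step 1: dequeue 7; queue=[6,8]; order=7
step 2: dequeue 6; queue=[8,1,3,4]; order=7,6
step 3: dequeue 8; queue=[1,3,4,2]; order=7,6,8
step 4: dequeue 1; queue=[3,4,2,5]; order=7,6,8,1
step 5: dequeue 3; queue=[4,2,5,0]; order=7,6,8,1,3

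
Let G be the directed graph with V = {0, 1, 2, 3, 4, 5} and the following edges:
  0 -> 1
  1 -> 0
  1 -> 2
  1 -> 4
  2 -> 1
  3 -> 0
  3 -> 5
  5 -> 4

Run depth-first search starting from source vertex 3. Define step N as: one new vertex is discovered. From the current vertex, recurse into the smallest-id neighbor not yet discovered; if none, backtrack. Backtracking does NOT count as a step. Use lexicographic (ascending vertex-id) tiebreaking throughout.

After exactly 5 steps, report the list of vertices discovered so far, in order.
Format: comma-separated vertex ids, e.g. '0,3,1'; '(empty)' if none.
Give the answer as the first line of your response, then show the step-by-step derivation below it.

3,0,1,2,4

step 1: discover 3; path=3; order=3
step 2: discover 0; path=3>0; order=3,0
step 3: discover 1; path=3>0>1; order=3,0,1
step 4: discover 2; path=3>0>1>2; order=3,0,1,2
step 5: discover 4; path=3>0>1>4; order=3,0,1,2,4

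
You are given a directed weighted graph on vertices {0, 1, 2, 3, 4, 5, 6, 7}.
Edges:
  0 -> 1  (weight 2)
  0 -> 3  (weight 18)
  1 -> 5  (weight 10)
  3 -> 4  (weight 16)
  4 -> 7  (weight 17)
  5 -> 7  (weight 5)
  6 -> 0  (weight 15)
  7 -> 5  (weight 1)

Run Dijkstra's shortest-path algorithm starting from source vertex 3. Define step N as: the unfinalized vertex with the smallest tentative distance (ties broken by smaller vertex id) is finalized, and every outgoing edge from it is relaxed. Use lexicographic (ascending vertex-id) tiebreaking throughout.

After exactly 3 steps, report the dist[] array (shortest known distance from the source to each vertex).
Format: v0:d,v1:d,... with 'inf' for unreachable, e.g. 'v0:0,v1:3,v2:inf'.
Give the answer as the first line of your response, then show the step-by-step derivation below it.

v0:inf,v1:inf,v2:inf,v3:0,v4:16,v5:34,v6:inf,v7:33

step 1: dist = v0:inf,v1:inf,v2:inf,v3:0,v4:16,v5:inf,v6:inf,v7:inf
step 2: dist = v0:inf,v1:inf,v2:inf,v3:0,v4:16,v5:inf,v6:inf,v7:33
step 3: dist = v0:inf,v1:inf,v2:inf,v3:0,v4:16,v5:34,v6:inf,v7:33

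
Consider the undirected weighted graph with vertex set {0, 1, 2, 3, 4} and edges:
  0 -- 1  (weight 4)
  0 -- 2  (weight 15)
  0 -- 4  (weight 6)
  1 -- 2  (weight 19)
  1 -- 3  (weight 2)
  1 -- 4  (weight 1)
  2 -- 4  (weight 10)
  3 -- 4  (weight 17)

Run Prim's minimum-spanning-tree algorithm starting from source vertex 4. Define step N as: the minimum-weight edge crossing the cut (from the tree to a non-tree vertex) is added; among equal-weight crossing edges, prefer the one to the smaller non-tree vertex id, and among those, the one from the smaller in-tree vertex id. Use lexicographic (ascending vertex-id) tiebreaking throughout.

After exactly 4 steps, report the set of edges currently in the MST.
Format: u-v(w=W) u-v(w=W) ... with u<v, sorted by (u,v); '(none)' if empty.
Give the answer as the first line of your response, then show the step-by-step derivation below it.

0-1(w=4) 1-3(w=2) 1-4(w=1) 2-4(w=10)

step 1: add edge 1-4 (w=1); MST = {1-4(w=1)}
step 2: add edge 1-3 (w=2); MST = {1-3(w=2) 1-4(w=1)}
step 3: add edge 0-1 (w=4); MST = {0-1(w=4) 1-3(w=2) 1-4(w=1)}
step 4: add edge 2-4 (w=10); MST = {0-1(w=4) 1-3(w=2) 1-4(w=1) 2-4(w=10)}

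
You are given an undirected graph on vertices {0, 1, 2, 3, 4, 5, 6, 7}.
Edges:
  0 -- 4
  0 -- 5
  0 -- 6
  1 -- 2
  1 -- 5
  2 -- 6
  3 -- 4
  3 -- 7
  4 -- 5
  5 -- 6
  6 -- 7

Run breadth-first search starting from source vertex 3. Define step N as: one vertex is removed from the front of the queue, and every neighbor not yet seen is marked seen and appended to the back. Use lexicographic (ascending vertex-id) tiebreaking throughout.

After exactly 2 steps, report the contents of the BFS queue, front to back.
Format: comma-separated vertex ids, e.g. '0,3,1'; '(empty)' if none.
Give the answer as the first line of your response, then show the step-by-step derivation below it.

7,0,5

step 1: dequeue 3; queue=[4,7]; order=3
step 2: dequeue 4; queue=[7,0,5]; order=3,4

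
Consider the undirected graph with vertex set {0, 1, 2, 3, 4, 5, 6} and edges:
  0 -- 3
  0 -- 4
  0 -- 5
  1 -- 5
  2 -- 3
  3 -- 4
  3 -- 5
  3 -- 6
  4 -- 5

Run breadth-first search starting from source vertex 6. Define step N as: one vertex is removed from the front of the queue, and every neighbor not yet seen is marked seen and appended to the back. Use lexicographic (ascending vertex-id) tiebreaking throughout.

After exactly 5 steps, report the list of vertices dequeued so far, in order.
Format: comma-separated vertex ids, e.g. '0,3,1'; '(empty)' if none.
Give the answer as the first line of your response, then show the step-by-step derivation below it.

6,3,0,2,4

step 1: dequeue 6; queue=[3]; order=6
step 2: dequeue 3; queue=[0,2,4,5]; order=6,3
step 3: dequeue 0; queue=[2,4,5]; order=6,3,0
step 4: dequeue 2; queue=[4,5]; order=6,3,0,2
step 5: dequeue 4; queue=[5]; order=6,3,0,2,4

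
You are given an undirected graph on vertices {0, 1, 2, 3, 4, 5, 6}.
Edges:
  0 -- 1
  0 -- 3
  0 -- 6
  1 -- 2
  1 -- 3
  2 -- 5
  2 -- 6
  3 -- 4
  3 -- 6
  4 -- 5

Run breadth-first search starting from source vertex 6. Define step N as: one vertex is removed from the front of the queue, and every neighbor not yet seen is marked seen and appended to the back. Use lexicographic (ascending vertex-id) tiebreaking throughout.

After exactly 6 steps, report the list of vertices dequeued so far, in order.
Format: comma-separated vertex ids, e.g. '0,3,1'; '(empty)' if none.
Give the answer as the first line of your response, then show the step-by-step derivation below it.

6,0,2,3,1,5

step 1: dequeue 6; queue=[0,2,3]; order=6
step 2: dequeue 0; queue=[2,3,1]; order=6,0
step 3: dequeue 2; queue=[3,1,5]; order=6,0,2
step 4: dequeue 3; queue=[1,5,4]; order=6,0,2,3
step 5: dequeue 1; queue=[5,4]; order=6,0,2,3,1
step 6: dequeue 5; queue=[4]; order=6,0,2,3,1,5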